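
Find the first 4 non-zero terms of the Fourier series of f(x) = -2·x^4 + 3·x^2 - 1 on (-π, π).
(-108 + 16·π^2)·cos(x) + (9 - 4·π^2)·cos(2·x) + (-68/27 + 16·π^2/9)·cos(3·x) - 2·π^4/5 - 1 + π^2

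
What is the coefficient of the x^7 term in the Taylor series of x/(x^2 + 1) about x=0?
Expand to order 7: x/(x^2 + 1) = -x^7 + x^5 - x^3 + x + O(x^8).
The coefficient of x^7 is -1.

Final answer: -1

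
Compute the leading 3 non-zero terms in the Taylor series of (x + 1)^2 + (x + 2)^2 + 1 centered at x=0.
2·x^2 + 6·x + 6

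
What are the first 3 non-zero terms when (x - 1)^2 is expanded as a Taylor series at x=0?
x^2 - 2·x + 1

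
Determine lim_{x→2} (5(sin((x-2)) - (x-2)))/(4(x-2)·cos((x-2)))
Both numerator and denominator → 0 as x → 2; this is a 0/0 indeterminate form.
Expand each to leading order near x = 2: numerator ~ -5·(x - 2)^3/6, denominator ~ 4·(x - 2).
The limit of the ratio is 0.

Final answer: 0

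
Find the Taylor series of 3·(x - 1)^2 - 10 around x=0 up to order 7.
3·x^2 - 6·x - 7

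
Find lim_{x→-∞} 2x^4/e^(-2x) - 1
The quotient is an ∞/∞ indeterminate form as x → -∞.
Compare growth rates of the dominant terms (exponentials ≫ polynomials ≫ logarithms), or apply L'Hôpital's rule; the quotient → 0.
Adding the constant: 0 - 1 = -1. Limit = -1.

Final answer: -1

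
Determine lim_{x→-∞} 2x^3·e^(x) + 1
The product is a 0·∞ indeterminate form at x → -∞.
Rewrite the product as 2x^3 / e^(-x) (an ∞/∞ form) and apply L'Hôpital, or use the standard hierarchy e^(|x|) ≫ |x^3| as x → -∞.
The indeterminate product → 0, so the limit = 1.

Final answer: 1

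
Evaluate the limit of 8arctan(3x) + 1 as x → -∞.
Evaluate the dominant behaviour as x → -∞; each term tends to a finite value or vanishes.
Limit = 1 - 4·π.

Final answer: 1 - 4·π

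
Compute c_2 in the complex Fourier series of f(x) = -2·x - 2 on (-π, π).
Compute the real Fourier coefficients first: a_2 = 0, b_2 = 2.
Then c_2 = (a_2 − i·b_2)/2 = -i.

Final answer: -i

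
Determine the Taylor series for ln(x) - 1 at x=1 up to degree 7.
-1 + (x - 1) - (x - 1)^2/2 + (x - 1)^3/3 - (x - 1)^4/4 + (x - 1)^5/5 - (x - 1)^6/6 + (x - 1)^7/7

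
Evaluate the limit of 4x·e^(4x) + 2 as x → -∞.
The product is a 0·∞ indeterminate form at x → -∞.
Rewrite the product as 4x / e^(-4x) (an ∞/∞ form) and apply L'Hôpital, or use the standard hierarchy e^(4|x|) ≫ |x| as x → -∞.
The indeterminate product → 0, so the limit = 2.

Final answer: 2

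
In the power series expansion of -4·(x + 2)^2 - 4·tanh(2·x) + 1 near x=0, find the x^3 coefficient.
Expand to order 3: -4·(x + 2)^2 - 4·tanh(2·x) + 1 = 32·x^3/3 - 4·x^2 - 24·x - 15 + O(x^4).
The coefficient of x^3 is 32/3.

Final answer: 32/3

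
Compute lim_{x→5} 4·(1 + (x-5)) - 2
Direct substitution at x = 5 gives 2.

Final answer: 2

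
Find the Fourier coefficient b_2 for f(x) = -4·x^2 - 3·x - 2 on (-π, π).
b_2 = (1/π) ∫_{-π}^{π} f(x)·sin(2x) dx.
Evaluate the integral (use parity and integration by parts as needed): b_2 = 3.

Final answer: 3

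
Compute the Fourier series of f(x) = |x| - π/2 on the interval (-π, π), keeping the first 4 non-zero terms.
-4·cos(x)/π - 4·cos(3·x)/(9·π) - 4·cos(5·x)/(25·π) - 4·cos(7·x)/(49·π)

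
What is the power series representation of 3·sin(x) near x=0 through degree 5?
x^5/40 - x^3/2 + 3·x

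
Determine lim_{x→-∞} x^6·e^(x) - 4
The product is a 0·∞ indeterminate form at x → -∞.
Rewrite the product as x^6 / e^(-x) (an ∞/∞ form) and apply L'Hôpital, or use the standard hierarchy e^(|x|) ≫ |x^6| as x → -∞.
The indeterminate product → 0, so the limit = -4.

Final answer: -4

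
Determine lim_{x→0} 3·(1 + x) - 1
Direct substitution at x = 0 gives 2.

Final answer: 2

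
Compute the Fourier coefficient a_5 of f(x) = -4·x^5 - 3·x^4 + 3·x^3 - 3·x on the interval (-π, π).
a_5 = (1/π) ∫_{-π}^{π} f(x)·cos(5x) dx.
Evaluate the integral (use parity and integration by parts as needed): a_5 = -144/625 + 24·π^2/25.

Final answer: -144/625 + 24·π^2/25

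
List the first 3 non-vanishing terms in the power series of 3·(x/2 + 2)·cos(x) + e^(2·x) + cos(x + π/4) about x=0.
x^2·(-1 - √(2)/4) + x·(7/2 - √(2)/2) + √(2)/2 + 7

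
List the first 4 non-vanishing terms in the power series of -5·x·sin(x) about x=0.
x^8/1008 - x^6/24 + 5·x^4/6 - 5·x^2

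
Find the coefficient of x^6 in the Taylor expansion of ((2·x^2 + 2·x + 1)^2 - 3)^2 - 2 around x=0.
Expand to order 6: ((2·x^2 + 2·x + 1)^2 - 3)^2 - 2 = 128·x^6 + 160·x^5 + 112·x^4 + 32·x^3 - 16·x^2 - 16·x + 2 + O(x^7).
The coefficient of x^6 is 128.

Final answer: 128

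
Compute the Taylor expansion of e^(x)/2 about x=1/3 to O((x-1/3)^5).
e^(1/3)/2 + e^(1/3)·(x - 1/3)/2 + e^(1/3)·(x - 1/3)^2/4 + e^(1/3)·(x - 1/3)^3/12 + e^(1/3)·(x - 1/3)^4/48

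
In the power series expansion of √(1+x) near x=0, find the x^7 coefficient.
Expand to order 7: √(1+x) = 33·x^7/2048 - 21·x^6/1024 + 7·x^5/256 - 5·x^4/128 + x^3/16 - x^2/8 + x/2 + 1 + O(x^8).
The coefficient of x^7 is 33/2048.

Final answer: 33/2048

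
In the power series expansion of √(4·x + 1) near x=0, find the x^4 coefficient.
Expand to order 4: √(4·x + 1) = -10·x^4 + 4·x^3 - 2·x^2 + 2·x + 1 + O(x^5).
The coefficient of x^4 is -10.

Final answer: -10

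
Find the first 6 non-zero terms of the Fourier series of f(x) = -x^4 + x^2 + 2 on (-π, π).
(-52 + 8·π^2)·cos(x) + (4 - 2·π^2)·cos(2·x) + (-28/27 + 8·π^2/9)·cos(3·x) + (7/16 - π^2/2)·cos(4·x) + (-148/625 + 8·π^2/25)·cos(5·x) - π^4/5 + 2 + π^2/3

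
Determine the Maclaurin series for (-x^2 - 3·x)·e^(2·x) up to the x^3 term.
-8·x^3 - 7·x^2 - 3·x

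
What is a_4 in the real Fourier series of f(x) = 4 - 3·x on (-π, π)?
a_4 = (1/π) ∫_{-π}^{π} f(x)·cos(4x) dx.
Evaluate the integral (use parity and integration by parts as needed): a_4 = 0.

Final answer: 0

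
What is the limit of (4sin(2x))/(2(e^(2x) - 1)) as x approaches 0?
Both numerator and denominator → 0 as x → 0; this is a 0/0 indeterminate form.
Expand each to leading order near x = 0: numerator ~ 8·x, denominator ~ 4·x.
The limit of the ratio is 2.

Final answer: 2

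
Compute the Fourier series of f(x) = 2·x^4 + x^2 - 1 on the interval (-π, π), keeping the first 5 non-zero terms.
(92 - 16·π^2)·cos(x) + (-5 + 4·π^2)·cos(2·x) + (20/27 - 16·π^2/9)·cos(3·x) + (-1/8 + π^2)·cos(4·x) - 1 + π^2/3 + 2·π^4/5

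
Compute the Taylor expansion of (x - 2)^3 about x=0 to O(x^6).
x^3 - 6·x^2 + 12·x - 8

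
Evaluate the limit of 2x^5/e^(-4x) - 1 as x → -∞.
The quotient is an ∞/∞ indeterminate form as x → -∞.
Compare growth rates of the dominant terms (exponentials ≫ polynomials ≫ logarithms), or apply L'Hôpital's rule; the quotient → 0.
Adding the constant: 0 - 1 = -1. Limit = -1.

Final answer: -1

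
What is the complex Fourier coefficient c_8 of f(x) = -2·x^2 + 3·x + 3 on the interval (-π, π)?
Compute the real Fourier coefficients first: a_8 = -1/8, b_8 = -3/4.
Then c_8 = (a_8 − i·b_8)/2 = -1/16 + 3·i/8.

Final answer: -1/16 + 3·i/8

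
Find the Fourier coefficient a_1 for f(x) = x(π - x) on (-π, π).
a_1 = (1/π) ∫_{-π}^{π} f(x)·cos(1x) dx.
Evaluate the integral (use parity and integration by parts as needed): a_1 = 4.

Final answer: 4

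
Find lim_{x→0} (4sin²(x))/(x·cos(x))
Both numerator and denominator → 0 as x → 0; this is a 0/0 indeterminate form.
Expand each to leading order near x = 0: numerator ~ 4·x^2, denominator ~ x.
The limit of the ratio is 0.

Final answer: 0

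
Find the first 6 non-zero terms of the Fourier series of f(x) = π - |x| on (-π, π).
4·cos(x)/π + 4·cos(3·x)/(9·π) + 4·cos(5·x)/(25·π) + 4·cos(7·x)/(49·π) + 4·cos(9·x)/(81·π) + π/2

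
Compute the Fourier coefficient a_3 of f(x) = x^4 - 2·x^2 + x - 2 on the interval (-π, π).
a_3 = (1/π) ∫_{-π}^{π} f(x)·cos(3x) dx.
Evaluate the integral (use parity and integration by parts as needed): a_3 = 40/27 - 8·π^2/9.

Final answer: 40/27 - 8·π^2/9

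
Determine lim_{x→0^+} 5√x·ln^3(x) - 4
The product is a 0·∞ indeterminate form at x → 0⁺.
Rewrite the product as 5·ln^3(x) / x^(-1/2) and apply L'Hôpital, or use the standard hierarchy x^(-1/2) ≫ |ln x|^3 as x → 0⁺.
The indeterminate product → 0, so the limit = -4.

Final answer: -4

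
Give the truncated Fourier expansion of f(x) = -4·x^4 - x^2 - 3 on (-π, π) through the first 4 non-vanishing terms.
(-188 + 32·π^2)·cos(x) + (11 - 8·π^2)·cos(2·x) + (-52/27 + 32·π^2/9)·cos(3·x) - 4·π^4/5 - π^2/3 - 3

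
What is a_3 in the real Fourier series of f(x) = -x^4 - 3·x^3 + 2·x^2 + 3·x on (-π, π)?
a_3 = (1/π) ∫_{-π}^{π} f(x)·cos(3x) dx.
Evaluate the integral (use parity and integration by parts as needed): a_3 = -40/27 + 8·π^2/9.

Final answer: -40/27 + 8·π^2/9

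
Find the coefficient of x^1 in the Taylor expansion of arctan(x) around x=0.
Expand to order 1: arctan(x) = x + O(x^2).
The coefficient of x^1 is 1.

Final answer: 1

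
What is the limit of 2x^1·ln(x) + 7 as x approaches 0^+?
The product is a 0·∞ indeterminate form at x → 0⁺.
Rewrite the product as 2·ln(x) / x^(-1) and apply L'Hôpital, or use the standard hierarchy x^(-1) ≫ |ln x| as x → 0⁺.
The indeterminate product → 0, so the limit = 7.

Final answer: 7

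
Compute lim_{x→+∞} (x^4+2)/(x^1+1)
This is an ∞/∞ indeterminate form as x → +∞.
Divide numerator and denominator by x^4 and let the lower-order terms vanish; the numerator's degree 4 exceeds the denominator's degree 1, so the quotient diverges.
Limit = ∞.

Final answer: ∞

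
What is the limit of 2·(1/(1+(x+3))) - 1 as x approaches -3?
Direct substitution at x = -3 gives 1.

Final answer: 1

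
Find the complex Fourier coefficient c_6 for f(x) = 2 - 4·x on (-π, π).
Compute the real Fourier coefficients first: a_6 = 0, b_6 = 4/3.
Then c_6 = (a_6 − i·b_6)/2 = -2·i/3.

Final answer: -2·i/3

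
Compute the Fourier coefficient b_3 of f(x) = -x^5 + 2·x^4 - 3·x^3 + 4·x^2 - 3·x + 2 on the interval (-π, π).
b_3 = (1/π) ∫_{-π}^{π} f(x)·sin(3x) dx.
Evaluate the integral (use parity and integration by parts as needed): b_3 = -2·π^4/3 - 14·π^2/27 - 134/81.

Final answer: -2·π^4/3 - 14·π^2/27 - 134/81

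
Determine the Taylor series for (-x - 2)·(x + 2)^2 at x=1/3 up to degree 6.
-343/27 - 49·(x - 1/3)/3 - 7·(x - 1/3)^2 - (x - 1/3)^3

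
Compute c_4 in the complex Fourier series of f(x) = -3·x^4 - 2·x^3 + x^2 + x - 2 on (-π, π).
Compute the real Fourier coefficients first: a_4 = 13/16 - 3·π^2/2, b_4 = -7/8 + π^2.
Then c_4 = (a_4 − i·b_4)/2 = -3·π^2/4 + 13/32 - i·π^2/2 + 7·i/16.

Final answer: -3·π^2/4 + 13/32 - i·π^2/2 + 7·i/16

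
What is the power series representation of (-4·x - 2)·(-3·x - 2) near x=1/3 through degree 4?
10 + 22·(x - 1/3) + 12·(x - 1/3)^2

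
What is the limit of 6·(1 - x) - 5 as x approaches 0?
Direct substitution at x = 0 gives 1.

Final answer: 1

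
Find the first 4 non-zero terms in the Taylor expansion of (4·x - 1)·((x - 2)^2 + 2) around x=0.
4·x^3 - 17·x^2 + 28·x - 6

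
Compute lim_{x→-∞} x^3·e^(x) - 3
The product is a 0·∞ indeterminate form at x → -∞.
Rewrite the product as x^3 / e^(-x) (an ∞/∞ form) and apply L'Hôpital, or use the standard hierarchy e^(|x|) ≫ |x^3| as x → -∞.
The indeterminate product → 0, so the limit = -3.

Final answer: -3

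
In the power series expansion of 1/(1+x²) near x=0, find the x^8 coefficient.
Expand to order 8: 1/(1+x²) = x^8 - x^6 + x^4 - x^2 + 1 + O(x^9).
The coefficient of x^8 is 1.

Final answer: 1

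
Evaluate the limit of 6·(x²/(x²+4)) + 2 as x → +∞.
Evaluate the dominant behaviour as x → +∞; each term tends to a finite value or vanishes.
Limit = 8.

Final answer: 8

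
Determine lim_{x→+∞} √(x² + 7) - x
This is an ∞ − ∞ indeterminate form.
Multiply and divide by the conjugate √(x²+7) + x; the x² terms cancel, leaving 7/(√(x²+7)+x) → 0.
Limit = 0.

Final answer: 0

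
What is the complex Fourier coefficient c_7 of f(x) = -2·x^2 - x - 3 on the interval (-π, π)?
Compute the real Fourier coefficients first: a_7 = 8/49, b_7 = -2/7.
Then c_7 = (a_7 − i·b_7)/2 = 4/49 + i/7.

Final answer: 4/49 + i/7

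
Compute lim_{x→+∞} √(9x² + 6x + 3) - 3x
As x → +∞: multiply by the conjugate to get (6x+3)/(√(9x²+6x+3)+3x); the denominator ~ 6x, so the limit is 6/6 = 1.
Limit = 1.

Final answer: 1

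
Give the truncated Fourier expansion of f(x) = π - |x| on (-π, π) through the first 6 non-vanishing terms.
4·cos(x)/π + 4·cos(3·x)/(9·π) + 4·cos(5·x)/(25·π) + 4·cos(7·x)/(49·π) + 4·cos(9·x)/(81·π) + π/2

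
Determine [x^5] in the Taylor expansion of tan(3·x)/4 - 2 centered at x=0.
Expand to order 5: tan(3·x)/4 - 2 = 81·x^5/10 + 9·x^3/4 + 3·x/4 - 2 + O(x^6).
The coefficient of x^5 is 81/10.

Final answer: 81/10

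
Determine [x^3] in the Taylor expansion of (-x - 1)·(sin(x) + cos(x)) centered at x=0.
Expand to order 3: (-x - 1)·(sin(x) + cos(x)) = 2·x^3/3 - x^2/2 - 2·x - 1 + O(x^4).
The coefficient of x^3 is 2/3.

Final answer: 2/3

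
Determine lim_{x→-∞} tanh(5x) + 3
Evaluate the dominant behaviour as x → -∞; each term tends to a finite value or vanishes.
Limit = 2.

Final answer: 2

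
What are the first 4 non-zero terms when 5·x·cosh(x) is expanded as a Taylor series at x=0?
x^7/144 + 5·x^5/24 + 5·x^3/2 + 5·x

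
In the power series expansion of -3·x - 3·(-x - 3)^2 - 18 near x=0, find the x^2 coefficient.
Expand to order 2: -3·x - 3·(-x - 3)^2 - 18 = -3·x^2 - 21·x - 45 + O(x^3).
The coefficient of x^2 is -3.

Final answer: -3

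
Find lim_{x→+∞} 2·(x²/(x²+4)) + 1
Evaluate the dominant behaviour as x → +∞; each term tends to a finite value or vanishes.
Limit = 3.

Final answer: 3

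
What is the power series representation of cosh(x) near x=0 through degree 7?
x^6/720 + x^4/24 + x^2/2 + 1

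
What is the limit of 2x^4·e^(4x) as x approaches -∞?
This is a 0·∞ indeterminate form at x → -∞.
Rewrite the product as 2x^4 / e^(-4x) (an ∞/∞ form) and apply L'Hôpital, or use the standard hierarchy e^(4|x|) ≫ |x^4| as x → -∞.
The indeterminate product → 0, so the limit = 0.

Final answer: 0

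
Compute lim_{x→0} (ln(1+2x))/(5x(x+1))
Both numerator and denominator → 0 as x → 0; this is a 0/0 indeterminate form.
Expand each to leading order near x = 0: numerator ~ 2·x, denominator ~ 5·x.
The limit of the ratio is 2/5.

Final answer: 2/5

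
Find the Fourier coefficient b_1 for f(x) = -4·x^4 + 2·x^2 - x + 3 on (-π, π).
b_1 = (1/π) ∫_{-π}^{π} f(x)·sin(1x) dx.
Evaluate the integral (use parity and integration by parts as needed): b_1 = -2.

Final answer: -2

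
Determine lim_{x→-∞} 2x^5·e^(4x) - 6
The product is a 0·∞ indeterminate form at x → -∞.
Rewrite the product as 2x^5 / e^(-4x) (an ∞/∞ form) and apply L'Hôpital, or use the standard hierarchy e^(4|x|) ≫ |x^5| as x → -∞.
The indeterminate product → 0, so the limit = -6.

Final answer: -6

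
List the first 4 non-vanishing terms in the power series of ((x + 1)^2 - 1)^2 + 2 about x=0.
x^4 + 4·x^3 + 4·x^2 + 2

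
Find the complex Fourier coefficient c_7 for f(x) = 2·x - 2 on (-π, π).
Compute the real Fourier coefficients first: a_7 = 0, b_7 = 4/7.
Then c_7 = (a_7 − i·b_7)/2 = -2·i/7.

Final answer: -2·i/7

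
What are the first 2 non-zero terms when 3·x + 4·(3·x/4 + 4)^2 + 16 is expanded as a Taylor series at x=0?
27·x + 80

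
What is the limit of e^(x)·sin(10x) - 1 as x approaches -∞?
Evaluate the dominant behaviour as x → -∞; each term tends to a finite value or vanishes.
Limit = -1.

Final answer: -1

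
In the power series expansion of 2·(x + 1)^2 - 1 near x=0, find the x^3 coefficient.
Expand to order 3: 2·(x + 1)^2 - 1 = 2·x^2 + 4·x + 1 + O(x^4).
The coefficient of x^3 is 0.

Final answer: 0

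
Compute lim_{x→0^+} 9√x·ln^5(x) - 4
The product is a 0·∞ indeterminate form at x → 0⁺.
Rewrite the product as 9·ln^5(x) / x^(-1/2) and apply L'Hôpital, or use the standard hierarchy x^(-1/2) ≫ |ln x|^5 as x → 0⁺.
The indeterminate product → 0, so the limit = -4.

Final answer: -4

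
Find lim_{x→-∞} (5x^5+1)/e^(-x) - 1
The quotient is an ∞/∞ indeterminate form as x → -∞.
Compare growth rates of the dominant terms (exponentials ≫ polynomials ≫ logarithms), or apply L'Hôpital's rule; the quotient → 0.
Adding the constant: 0 - 1 = -1. Limit = -1.

Final answer: -1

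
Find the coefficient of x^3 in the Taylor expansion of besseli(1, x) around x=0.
Expand to order 3: besseli(1, x) = x^3/16 + x/2 + O(x^4).
The coefficient of x^3 is 1/16.

Final answer: 1/16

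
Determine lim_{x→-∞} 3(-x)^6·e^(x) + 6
The product is a 0·∞ indeterminate form at x → -∞.
Rewrite the product as 3(-x)^6 / e^(-x) (an ∞/∞ form) and apply L'Hôpital, or use the standard hierarchy e^(|x|) ≫ |(-x)^6| as x → -∞.
The indeterminate product → 0, so the limit = 6.

Final answer: 6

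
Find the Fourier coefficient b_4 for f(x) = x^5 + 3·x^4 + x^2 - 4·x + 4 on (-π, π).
b_4 = (1/π) ∫_{-π}^{π} f(x)·sin(4x) dx.
Evaluate the integral (use parity and integration by parts as needed): b_4 = -π^4/2 + 113/64 + 5·π^2/8.

Final answer: -π^4/2 + 113/64 + 5·π^2/8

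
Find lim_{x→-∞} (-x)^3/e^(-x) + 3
The quotient is an ∞/∞ indeterminate form as x → -∞.
Compare growth rates of the dominant terms (exponentials ≫ polynomials ≫ logarithms), or apply L'Hôpital's rule; the quotient → 0.
Adding the constant: 0 + 3 = 3. Limit = 3.

Final answer: 3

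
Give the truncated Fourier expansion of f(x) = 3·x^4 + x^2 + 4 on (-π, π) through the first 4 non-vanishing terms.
(140 - 24·π^2)·cos(x) + (-8 + 6·π^2)·cos(2·x) + (4/3 - 8·π^2/3)·cos(3·x) + π^2/3 + 4 + 3·π^4/5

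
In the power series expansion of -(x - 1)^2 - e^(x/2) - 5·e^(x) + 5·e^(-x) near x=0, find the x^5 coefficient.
Expand to order 5: -(x - 1)^2 - e^(x/2) - 5·e^(x) + 5·e^(-x) = -107·x^5/1280 - x^4/384 - 27·x^3/16 - 9·x^2/8 - 17·x/2 - 2 + O(x^6).
The coefficient of x^5 is -107/1280.

Final answer: -107/1280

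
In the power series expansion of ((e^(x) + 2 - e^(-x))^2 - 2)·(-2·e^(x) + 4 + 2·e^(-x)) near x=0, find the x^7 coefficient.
Expand to order 7: ((e^(x) + 2 - e^(-x))^2 - 2)·(-2·e^(x) + 4 + 2·e^(-x)) = -121·x^7/70 - 32·x^6/45 - 39·x^5/5 - 16·x^4/3 - 12·x^3 - 16·x^2 + 24·x + 8 + O(x^8).
The coefficient of x^7 is -121/70.

Final answer: -121/70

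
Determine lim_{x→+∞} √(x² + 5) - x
This is an ∞ − ∞ indeterminate form.
Multiply and divide by the conjugate √(x²+5) + x; the x² terms cancel, leaving 5/(√(x²+5)+x) → 0.
Limit = 0.

Final answer: 0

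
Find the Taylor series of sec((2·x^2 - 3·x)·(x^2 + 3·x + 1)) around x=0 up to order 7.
48427·x^7/40 + 42881·x^6/80 + 261·x^5/2 + 259·x^4/8 + 21·x^3 + 9·x^2/2 + 1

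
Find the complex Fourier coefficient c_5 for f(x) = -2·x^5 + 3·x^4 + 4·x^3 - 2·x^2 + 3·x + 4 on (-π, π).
Compute the real Fourier coefficients first: a_5 = 344/625 - 24·π^2/25, b_5 = -4·π^4/5 + 414/625 + 56·π^2/25.
Then c_5 = (a_5 − i·b_5)/2 = -12·π^2/25 + 172/625 - 28·i·π^2/25 - 207·i/625 + 2·i·π^4/5.

Final answer: -12·π^2/25 + 172/625 - 28·i·π^2/25 - 207·i/625 + 2·i·π^4/5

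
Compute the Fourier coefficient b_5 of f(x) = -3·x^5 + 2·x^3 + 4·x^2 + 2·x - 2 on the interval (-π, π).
b_5 = (1/π) ∫_{-π}^{π} f(x)·sin(5x) dx.
Evaluate the integral (use parity and integration by parts as needed): b_5 = -6·π^4/5 + 236/625 + 44·π^2/25.

Final answer: -6·π^4/5 + 236/625 + 44·π^2/25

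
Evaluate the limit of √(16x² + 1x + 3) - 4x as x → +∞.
As x → +∞: multiply by the conjugate to get (1x+3)/(√(16x²+1x+3)+4x); the denominator ~ 8x, so the limit is 1/8.
Limit = 1/8.

Final answer: 1/8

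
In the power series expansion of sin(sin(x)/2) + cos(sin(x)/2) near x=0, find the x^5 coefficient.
Expand to order 5: sin(sin(x)/2) + cos(sin(x)/2) = 19·x^5/1280 + 17·x^4/384 - 5·x^3/48 - x^2/8 + x/2 + 1 + O(x^6).
The coefficient of x^5 is 19/1280.

Final answer: 19/1280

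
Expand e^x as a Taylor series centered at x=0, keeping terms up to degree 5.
x^5/120 + x^4/24 + x^3/6 + x^2/2 + x + 1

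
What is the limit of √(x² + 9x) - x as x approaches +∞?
This is an ∞ − ∞ indeterminate form.
Multiply and divide by the conjugate √(x²+9x) + x; the x² terms cancel, leaving (9x)/(√(x²+9x)+x) → 9/2.
Limit = 9/2.

Final answer: 9/2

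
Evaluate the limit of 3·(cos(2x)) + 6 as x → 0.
Direct substitution at x = 0 gives 9.

Final answer: 9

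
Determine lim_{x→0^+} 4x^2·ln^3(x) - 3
The product is a 0·∞ indeterminate form at x → 0⁺.
Rewrite the product as 4·ln^3(x) / x^(-2) and apply L'Hôpital, or use the standard hierarchy x^(-2) ≫ |ln x|^3 as x → 0⁺.
The indeterminate product → 0, so the limit = -3.

Final answer: -3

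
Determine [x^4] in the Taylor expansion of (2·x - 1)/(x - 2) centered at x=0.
Expand to order 4: (2·x - 1)/(x - 2) = -3·x^4/32 - 3·x^3/16 - 3·x^2/8 - 3·x/4 + 1/2 + O(x^5).
The coefficient of x^4 is -3/32.

Final answer: -3/32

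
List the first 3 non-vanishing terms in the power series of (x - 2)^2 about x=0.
x^2 - 4·x + 4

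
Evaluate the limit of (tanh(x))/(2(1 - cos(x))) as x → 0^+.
Both numerator and denominator → 0 as x → 0^+; this is a 0/0 indeterminate form.
Expand each to leading order near x = 0: numerator ~ x, denominator ~ x^2.
The limit of the ratio is ∞.

Final answer: ∞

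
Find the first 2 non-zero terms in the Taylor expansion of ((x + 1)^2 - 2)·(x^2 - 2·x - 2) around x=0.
2 - 2·x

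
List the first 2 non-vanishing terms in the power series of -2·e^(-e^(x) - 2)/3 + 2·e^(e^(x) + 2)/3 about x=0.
x·(2·e^(-3)/3 + 2·e^(3)/3) - 2·e^(-3)/3 + 2·e^(3)/3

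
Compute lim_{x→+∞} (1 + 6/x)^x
As x → +∞: this is the defining limit (1 + 6/x)^x → e^6.
Limit = e^(6).

Final answer: e^(6)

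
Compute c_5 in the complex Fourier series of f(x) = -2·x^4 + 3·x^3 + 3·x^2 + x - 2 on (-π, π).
Compute the real Fourier coefficients first: a_5 = -396/625 + 16·π^2/25, b_5 = 14/125 + 6·π^2/5.
Then c_5 = (a_5 − i·b_5)/2 = -198/625 + 8·π^2/25 - 3·i·π^2/5 - 7·i/125.

Final answer: -198/625 + 8·π^2/25 - 3·i·π^2/5 - 7·i/125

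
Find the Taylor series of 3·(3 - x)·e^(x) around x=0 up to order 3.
3·x^2/2 + 6·x + 9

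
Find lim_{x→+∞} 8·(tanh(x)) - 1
Evaluate the dominant behaviour as x → +∞; each term tends to a finite value or vanishes.
Limit = 7.

Final answer: 7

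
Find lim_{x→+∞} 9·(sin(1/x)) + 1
Evaluate the dominant behaviour as x → +∞; each term tends to a finite value or vanishes.
Limit = 1.

Final answer: 1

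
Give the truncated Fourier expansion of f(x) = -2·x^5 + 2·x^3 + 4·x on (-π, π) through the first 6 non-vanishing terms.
(-496 - 4·π^4 + 84·π^2)·sin(x) + (-12·π^2 + 14 + 2·π^4)·sin(2·x) + (-4·π^4/3 - 16/81 + 116·π^2/27)·sin(3·x) + (-9·π^2/4 - 37/32 + π^4)·sin(4·x) + (-4·π^4/5 + 784/625 + 36·π^2/25)·sin(5·x) + (-28·π^2/27 - 94/81 + 2·π^4/3)·sin(6·x)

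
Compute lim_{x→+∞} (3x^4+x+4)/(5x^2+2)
This is an ∞/∞ indeterminate form as x → +∞.
Divide numerator and denominator by x^4 and let the lower-order terms vanish; the numerator's degree 4 exceeds the denominator's degree 2, so the quotient diverges.
Limit = ∞.

Final answer: ∞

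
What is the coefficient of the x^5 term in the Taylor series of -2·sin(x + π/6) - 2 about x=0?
Expand to order 5: -2·sin(x + π/6) - 2 = -√(3)·x^5/120 - x^4/24 + √(3)·x^3/6 + x^2/2 - √(3)·x - 3 + O(x^6).
The coefficient of x^5 is -√(3)/120.

Final answer: -√(3)/120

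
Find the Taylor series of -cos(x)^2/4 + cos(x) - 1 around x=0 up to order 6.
7·x^6/720 - x^4/24 - x^2/4 - 1/4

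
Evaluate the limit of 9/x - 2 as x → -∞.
Evaluate the dominant behaviour as x → -∞; each term tends to a finite value or vanishes.
Limit = -2.

Final answer: -2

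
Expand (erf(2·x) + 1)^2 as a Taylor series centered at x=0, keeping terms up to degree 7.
-256·x^7/(21·√(π)) + 3584·x^6/(45·π) + 64·x^5/(5·√(π)) - 128·x^4/(3·π) - 32·x^3/(3·√(π)) + 16·x^2/π + 8·x/√(π) + 1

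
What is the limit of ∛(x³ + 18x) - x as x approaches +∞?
This is an ∞ − ∞ indeterminate form.
Multiply by (A² + AB + B²)/(A² + AB + B²) where A = ∛(x³+18x), B = x to use A³ − B³ = (A−B)(A²+AB+B²); the x³ terms cancel, leaving (18x)/(A²+AB+B²) with denominator ~ 3x², so the limit is 0.
Limit = 0.

Final answer: 0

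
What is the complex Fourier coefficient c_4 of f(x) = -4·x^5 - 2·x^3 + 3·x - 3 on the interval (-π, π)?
Compute the real Fourier coefficients first: a_4 = 0, b_4 = -3·π^2/2 - 15/16 + 2·π^4.
Then c_4 = (a_4 − i·b_4)/2 = -i·π^4 + 15·i/32 + 3·i·π^2/4.

Final answer: -i·π^4 + 15·i/32 + 3·i·π^2/4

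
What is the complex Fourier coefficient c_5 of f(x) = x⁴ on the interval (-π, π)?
Compute the real Fourier coefficients first: a_5 = 48/625 - 8·π^2/25, b_5 = 0.
Then c_5 = (a_5 − i·b_5)/2 = 24/625 - 4·π^2/25.

Final answer: 24/625 - 4·π^2/25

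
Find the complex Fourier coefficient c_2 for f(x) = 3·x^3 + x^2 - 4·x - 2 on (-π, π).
Compute the real Fourier coefficients first: a_2 = 1, b_2 = 17/2 - 3·π^2.
Then c_2 = (a_2 − i·b_2)/2 = 1/2 - 17·i/4 + 3·i·π^2/2.

Final answer: 1/2 - 17·i/4 + 3·i·π^2/2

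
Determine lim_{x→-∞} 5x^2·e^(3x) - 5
The product is a 0·∞ indeterminate form at x → -∞.
Rewrite the product as 5x^2 / e^(-3x) (an ∞/∞ form) and apply L'Hôpital, or use the standard hierarchy e^(3|x|) ≫ |x^2| as x → -∞.
The indeterminate product → 0, so the limit = -5.

Final answer: -5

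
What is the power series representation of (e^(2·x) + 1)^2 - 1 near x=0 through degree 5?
136·x^5/15 + 12·x^4 + 40·x^3/3 + 12·x^2 + 8·x + 3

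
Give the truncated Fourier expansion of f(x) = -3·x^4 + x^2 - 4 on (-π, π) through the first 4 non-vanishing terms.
(-148 + 24·π^2)·cos(x) + (10 - 6·π^2)·cos(2·x) + (-20/9 + 8·π^2/3)·cos(3·x) - 3·π^4/5 - 4 + π^2/3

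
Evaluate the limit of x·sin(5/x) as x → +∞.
As x → +∞: let u = 5/x → 0⁺; then x·sin(5/x) = 5·sin(u)/u → 5·1 = 5.
Limit = 5.

Final answer: 5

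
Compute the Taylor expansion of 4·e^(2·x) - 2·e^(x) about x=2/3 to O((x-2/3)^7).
-2·e^(2/3) + 4·e^(4/3) + (-2·e^(2/3) + 8·e^(4/3))·(x - 2/3) + (-e^(2/3) + 8·e^(4/3))·(x - 2/3)^2 + (-e^(2/3)/3 + 16·e^(4/3)/3)·(x - 2/3)^3 + (-e^(2/3)/12 + 8·e^(4/3)/3)·(x - 2/3)^4 + (-e^(2/3)/60 + 16·e^(4/3)/15)·(x - 2/3)^5 + (-e^(2/3)/360 + 16·e^(4/3)/45)·(x - 2/3)^6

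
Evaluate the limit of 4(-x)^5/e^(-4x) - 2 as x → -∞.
The quotient is an ∞/∞ indeterminate form as x → -∞.
Compare growth rates of the dominant terms (exponentials ≫ polynomials ≫ logarithms), or apply L'Hôpital's rule; the quotient → 0.
Adding the constant: 0 - 2 = -2. Limit = -2.

Final answer: -2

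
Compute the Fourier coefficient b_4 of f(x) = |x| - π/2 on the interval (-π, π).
b_4 = (1/π) ∫_{-π}^{π} f(x)·sin(4x) dx.
Evaluate the integral (use parity and integration by parts as needed): b_4 = 0.

Final answer: 0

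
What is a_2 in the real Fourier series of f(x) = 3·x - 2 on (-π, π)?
a_2 = (1/π) ∫_{-π}^{π} f(x)·cos(2x) dx.
Evaluate the integral (use parity and integration by parts as needed): a_2 = 0.

Final answer: 0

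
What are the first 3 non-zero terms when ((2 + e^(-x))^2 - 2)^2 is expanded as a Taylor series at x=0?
92·x^2 - 84·x + 49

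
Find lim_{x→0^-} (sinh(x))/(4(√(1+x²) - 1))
Both numerator and denominator → 0 as x → 0^-; this is a 0/0 indeterminate form.
Expand each to leading order near x = 0: numerator ~ x, denominator ~ 2·x^2.
The limit of the ratio is -∞.

Final answer: -∞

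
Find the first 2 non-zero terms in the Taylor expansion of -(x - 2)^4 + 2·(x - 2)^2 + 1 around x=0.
24·x - 7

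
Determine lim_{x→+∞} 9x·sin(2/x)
As x → +∞: let u = 2/x → 0⁺; then 9·x·sin(2/x) = 9·2·sin(u)/u → 9·2·1 = 18.
Limit = 18.

Final answer: 18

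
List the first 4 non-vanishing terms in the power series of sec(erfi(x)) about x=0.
x^6·(-8/(9·π^2) + 28/(45·π) + 364/(45·π^3) - 4·(-4/(3·π) + 2/(3·π^2))/π) + x^4·(10/(3·π^2) + 4/(3·π)) + 2·x^2/π + 1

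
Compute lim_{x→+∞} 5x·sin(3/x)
As x → +∞: let u = 3/x → 0⁺; then 5·x·sin(3/x) = 5·3·sin(u)/u → 5·3·1 = 15.
Limit = 15.

Final answer: 15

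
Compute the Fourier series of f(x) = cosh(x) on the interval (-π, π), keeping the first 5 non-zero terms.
-cos(x)·sinh(π)/π + 2·cos(2·x)·sinh(π)/(5·π) - cos(3·x)·sinh(π)/(5·π) + 2·cos(4·x)·sinh(π)/(17·π) + sinh(π)/π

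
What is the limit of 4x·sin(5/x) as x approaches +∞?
As x → +∞: let u = 5/x → 0⁺; then 4·x·sin(5/x) = 4·5·sin(u)/u → 4·5·1 = 20.
Limit = 20.

Final answer: 20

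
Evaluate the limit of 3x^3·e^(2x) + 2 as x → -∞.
The product is a 0·∞ indeterminate form at x → -∞.
Rewrite the product as 3x^3 / e^(-2x) (an ∞/∞ form) and apply L'Hôpital, or use the standard hierarchy e^(2|x|) ≫ |x^3| as x → -∞.
The indeterminate product → 0, so the limit = 2.

Final answer: 2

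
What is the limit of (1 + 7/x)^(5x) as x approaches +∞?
As x → +∞: write (1 + 7/x)^(5x) = ((1 + 7/x)^x)^5 → (e^7)^5 = e^35.
Limit = e^(35).

Final answer: e^(35)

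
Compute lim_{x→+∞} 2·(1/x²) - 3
Evaluate the dominant behaviour as x → +∞; each term tends to a finite value or vanishes.
Limit = -3.

Final answer: -3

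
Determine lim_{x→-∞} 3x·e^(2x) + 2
The product is a 0·∞ indeterminate form at x → -∞.
Rewrite the product as 3x / e^(-2x) (an ∞/∞ form) and apply L'Hôpital, or use the standard hierarchy e^(2|x|) ≫ |x| as x → -∞.
The indeterminate product → 0, so the limit = 2.

Final answer: 2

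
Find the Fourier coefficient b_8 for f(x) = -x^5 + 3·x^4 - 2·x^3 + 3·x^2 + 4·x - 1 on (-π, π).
b_8 = (1/π) ∫_{-π}^{π} f(x)·sin(8x) dx.
Evaluate the integral (use parity and integration by parts as needed): b_8 = -2129/2048 + 27·π^2/64 + π^4/4.

Final answer: -2129/2048 + 27·π^2/64 + π^4/4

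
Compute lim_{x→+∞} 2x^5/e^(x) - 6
The quotient is an ∞/∞ indeterminate form as x → +∞.
The exponential denominator e^(x) dominates the polynomial numerator (e^x ≫ x^5 as x → ∞), so the quotient → 0.
Adding the constant: 0 - 6 = -6. Limit = -6.

Final answer: -6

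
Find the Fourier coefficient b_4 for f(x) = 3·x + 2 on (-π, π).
b_4 = (1/π) ∫_{-π}^{π} f(x)·sin(4x) dx.
Evaluate the integral (use parity and integration by parts as needed): b_4 = -3/2.

Final answer: -3/2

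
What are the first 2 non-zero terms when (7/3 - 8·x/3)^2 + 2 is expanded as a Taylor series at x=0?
67/9 - 112·x/9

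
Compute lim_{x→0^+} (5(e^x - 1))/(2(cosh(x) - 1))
Both numerator and denominator → 0 as x → 0^+; this is a 0/0 indeterminate form.
Expand each to leading order near x = 0: numerator ~ 5·x, denominator ~ x^2.
The limit of the ratio is ∞.

Final answer: ∞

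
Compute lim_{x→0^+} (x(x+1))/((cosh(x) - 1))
Both numerator and denominator → 0 as x → 0^+; this is a 0/0 indeterminate form.
Expand each to leading order near x = 0: numerator ~ x, denominator ~ x^2/2.
The limit of the ratio is ∞.

Final answer: ∞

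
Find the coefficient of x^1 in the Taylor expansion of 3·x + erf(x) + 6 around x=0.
Expand to order 1: 3·x + erf(x) + 6 = x·(2/√(π) + 3) + 6 + O(x^2).
The coefficient of x^1 is 2/√(π) + 3.

Final answer: 2/√(π) + 3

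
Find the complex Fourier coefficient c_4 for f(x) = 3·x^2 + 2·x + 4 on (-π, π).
Compute the real Fourier coefficients first: a_4 = 3/4, b_4 = -1.
Then c_4 = (a_4 − i·b_4)/2 = 3/8 + i/2.

Final answer: 3/8 + i/2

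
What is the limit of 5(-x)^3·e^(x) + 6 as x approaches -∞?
The product is a 0·∞ indeterminate form at x → -∞.
Rewrite the product as 5(-x)^3 / e^(-x) (an ∞/∞ form) and apply L'Hôpital, or use the standard hierarchy e^(|x|) ≫ |(-x)^3| as x → -∞.
The indeterminate product → 0, so the limit = 6.

Final answer: 6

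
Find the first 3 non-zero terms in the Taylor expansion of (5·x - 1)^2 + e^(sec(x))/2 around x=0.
x^2·(e/4 + 25) - 10·x + 1 + e/2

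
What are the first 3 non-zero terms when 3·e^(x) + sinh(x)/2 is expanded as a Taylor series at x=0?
3·x^2/2 + 7·x/2 + 3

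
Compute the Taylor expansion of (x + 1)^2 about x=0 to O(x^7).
x^2 + 2·x + 1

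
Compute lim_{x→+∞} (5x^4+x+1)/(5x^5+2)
This is an ∞/∞ indeterminate form as x → +∞.
Divide numerator and denominator by x^5 and let the lower-order terms vanish; the numerator's degree 4 is below the denominator's degree 5, so the quotient → 0.
Limit = 0.

Final answer: 0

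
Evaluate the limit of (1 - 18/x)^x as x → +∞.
As x → +∞: this is the defining limit (1 - 18/x)^x → e^(-18).
Limit = e^(-18).

Final answer: e^(-18)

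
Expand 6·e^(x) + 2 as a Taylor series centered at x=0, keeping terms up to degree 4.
x^4/4 + x^3 + 3·x^2 + 6·x + 8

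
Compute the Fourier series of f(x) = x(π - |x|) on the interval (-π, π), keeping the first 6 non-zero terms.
8·sin(x)/π + 8·sin(3·x)/(27·π) + 8·sin(5·x)/(125·π) + 8·sin(7·x)/(343·π) + 8·sin(9·x)/(729·π) + 8·sin(11·x)/(1331·π)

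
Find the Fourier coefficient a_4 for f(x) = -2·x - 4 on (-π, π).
a_4 = (1/π) ∫_{-π}^{π} f(x)·cos(4x) dx.
Evaluate the integral (use parity and integration by parts as needed): a_4 = 0.

Final answer: 0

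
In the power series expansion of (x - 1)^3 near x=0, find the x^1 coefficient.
Expand to order 1: (x - 1)^3 = 3·x - 1 + O(x^2).
The coefficient of x^1 is 3.

Final answer: 3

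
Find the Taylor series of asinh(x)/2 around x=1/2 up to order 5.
asinh(1/2)/2 + √(5)·(x - 1/2)/5 - √(5)·(x - 1/2)^2/25 - 4·√(5)·(x - 1/2)^3/375 + 2·√(5)·(x - 1/2)^4/125 - 16·√(5)·(x - 1/2)^5/3125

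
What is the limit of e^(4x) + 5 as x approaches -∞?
Evaluate the dominant behaviour as x → -∞; each term tends to a finite value or vanishes.
Limit = 5.

Final answer: 5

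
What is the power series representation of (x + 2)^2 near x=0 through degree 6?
x^2 + 4·x + 4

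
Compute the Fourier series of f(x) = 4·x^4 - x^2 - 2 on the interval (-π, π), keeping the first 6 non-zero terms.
(196 - 32·π^2)·cos(x) + (-13 + 8·π^2)·cos(2·x) + (76/27 - 32·π^2/9)·cos(3·x) + (-1 + 2·π^2)·cos(4·x) + (292/625 - 32·π^2/25)·cos(5·x) - π^2/3 - 2 + 4·π^4/5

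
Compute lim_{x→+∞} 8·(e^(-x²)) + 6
Evaluate the dominant behaviour as x → +∞; each term tends to a finite value or vanishes.
Limit = 6.

Final answer: 6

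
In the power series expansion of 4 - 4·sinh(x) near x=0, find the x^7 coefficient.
Expand to order 7: 4 - 4·sinh(x) = -x^7/1260 - x^5/30 - 2·x^3/3 - 4·x + 4 + O(x^8).
The coefficient of x^7 is -1/1260.

Final answer: -1/1260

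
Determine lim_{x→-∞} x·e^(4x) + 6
The product is a 0·∞ indeterminate form at x → -∞.
Rewrite the product as x / e^(-4x) (an ∞/∞ form) and apply L'Hôpital, or use the standard hierarchy e^(4|x|) ≫ |x| as x → -∞.
The indeterminate product → 0, so the limit = 6.

Final answer: 6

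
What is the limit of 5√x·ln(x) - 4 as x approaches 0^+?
The product is a 0·∞ indeterminate form at x → 0⁺.
Rewrite the product as 5·ln(x) / x^(-1/2) and apply L'Hôpital, or use the standard hierarchy x^(-1/2) ≫ |ln x| as x → 0⁺.
The indeterminate product → 0, so the limit = -4.

Final answer: -4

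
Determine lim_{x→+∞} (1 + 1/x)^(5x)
As x → +∞: write (1 + 1/x)^(5x) = ((1 + 1/x)^x)^5 → (e^1)^5 = e^5.
Limit = e^(5).

Final answer: e^(5)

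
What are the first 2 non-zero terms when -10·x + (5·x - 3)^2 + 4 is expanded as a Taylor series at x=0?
13 - 40·x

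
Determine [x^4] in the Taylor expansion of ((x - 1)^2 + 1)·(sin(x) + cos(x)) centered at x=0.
Expand to order 4: ((x - 1)^2 + 1)·(sin(x) + cos(x)) = -x^4/12 + 5·x^3/3 - 2·x^2 + 2 + O(x^5).
The coefficient of x^4 is -1/12.

Final answer: -1/12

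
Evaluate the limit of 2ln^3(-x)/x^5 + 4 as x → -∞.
The quotient is an ∞/∞ indeterminate form as x → -∞.
Compare growth rates of the dominant terms (exponentials ≫ polynomials ≫ logarithms), or apply L'Hôpital's rule; the quotient → 0.
Adding the constant: 0 + 4 = 4. Limit = 4.

Final answer: 4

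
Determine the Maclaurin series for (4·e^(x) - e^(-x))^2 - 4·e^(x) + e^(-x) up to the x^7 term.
383·x^7/1008 + 217·x^6/144 + 95·x^5/24 + 269·x^4/24 + 115·x^3/6 + 65·x^2/2 + 25·x + 6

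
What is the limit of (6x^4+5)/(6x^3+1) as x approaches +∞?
This is an ∞/∞ indeterminate form as x → +∞.
Divide numerator and denominator by x^4 and let the lower-order terms vanish; the numerator's degree 4 exceeds the denominator's degree 3, so the quotient diverges.
Limit = ∞.

Final answer: ∞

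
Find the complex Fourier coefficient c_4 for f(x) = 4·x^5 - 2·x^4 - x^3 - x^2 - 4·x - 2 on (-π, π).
Compute the real Fourier coefficients first: a_4 = 1/8 - π^2, b_4 = -2·π^4 + 7/8 + 3·π^2.
Then c_4 = (a_4 − i·b_4)/2 = -π^2/2 + 1/16 - 3·i·π^2/2 - 7·i/16 + i·π^4.

Final answer: -π^2/2 + 1/16 - 3·i·π^2/2 - 7·i/16 + i·π^4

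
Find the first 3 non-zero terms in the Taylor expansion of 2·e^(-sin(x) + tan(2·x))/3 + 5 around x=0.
x^2/3 + 2·x/3 + 17/3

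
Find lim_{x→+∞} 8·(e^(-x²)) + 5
Evaluate the dominant behaviour as x → +∞; each term tends to a finite value or vanishes.
Limit = 5.

Final answer: 5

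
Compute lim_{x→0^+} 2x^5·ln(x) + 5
The product is a 0·∞ indeterminate form at x → 0⁺.
Rewrite the product as 2·ln(x) / x^(-5) and apply L'Hôpital, or use the standard hierarchy x^(-5) ≫ |ln x| as x → 0⁺.
The indeterminate product → 0, so the limit = 5.

Final answer: 5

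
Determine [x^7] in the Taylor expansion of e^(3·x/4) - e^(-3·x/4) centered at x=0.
Expand to order 7: e^(3·x/4) - e^(-3·x/4) = 243·x^7/4587520 + 81·x^5/20480 + 9·x^3/64 + 3·x/2 + O(x^8).
The coefficient of x^7 is 243/4587520.

Final answer: 243/4587520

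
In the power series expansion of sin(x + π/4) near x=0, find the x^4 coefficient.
Expand to order 4: sin(x + π/4) = √(2)·x^4/48 - √(2)·x^3/12 - √(2)·x^2/4 + √(2)·x/2 + √(2)/2 + O(x^5).
The coefficient of x^4 is √(2)/48.

Final answer: √(2)/48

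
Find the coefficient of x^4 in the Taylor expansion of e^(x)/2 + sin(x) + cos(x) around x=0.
Expand to order 4: e^(x)/2 + sin(x) + cos(x) = x^4/16 - x^3/12 - x^2/4 + 3·x/2 + 3/2 + O(x^5).
The coefficient of x^4 is 1/16.

Final answer: 1/16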